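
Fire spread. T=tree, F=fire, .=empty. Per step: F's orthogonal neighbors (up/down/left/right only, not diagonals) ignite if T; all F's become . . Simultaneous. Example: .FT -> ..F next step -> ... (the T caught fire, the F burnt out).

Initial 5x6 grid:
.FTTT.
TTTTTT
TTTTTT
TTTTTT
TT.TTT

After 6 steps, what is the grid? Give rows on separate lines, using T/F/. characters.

Step 1: 2 trees catch fire, 1 burn out
  ..FTT.
  TFTTTT
  TTTTTT
  TTTTTT
  TT.TTT
Step 2: 4 trees catch fire, 2 burn out
  ...FT.
  F.FTTT
  TFTTTT
  TTTTTT
  TT.TTT
Step 3: 5 trees catch fire, 4 burn out
  ....F.
  ...FTT
  F.FTTT
  TFTTTT
  TT.TTT
Step 4: 5 trees catch fire, 5 burn out
  ......
  ....FT
  ...FTT
  F.FTTT
  TF.TTT
Step 5: 4 trees catch fire, 5 burn out
  ......
  .....F
  ....FT
  ...FTT
  F..TTT
Step 6: 3 trees catch fire, 4 burn out
  ......
  ......
  .....F
  ....FT
  ...FTT

......
......
.....F
....FT
...FTT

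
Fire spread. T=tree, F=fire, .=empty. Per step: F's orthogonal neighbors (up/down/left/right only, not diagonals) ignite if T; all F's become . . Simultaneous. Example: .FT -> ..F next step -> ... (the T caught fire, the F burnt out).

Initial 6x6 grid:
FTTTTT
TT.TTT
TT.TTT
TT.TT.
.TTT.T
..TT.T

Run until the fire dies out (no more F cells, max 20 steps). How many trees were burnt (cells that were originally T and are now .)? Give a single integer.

Step 1: +2 fires, +1 burnt (F count now 2)
Step 2: +3 fires, +2 burnt (F count now 3)
Step 3: +3 fires, +3 burnt (F count now 3)
Step 4: +3 fires, +3 burnt (F count now 3)
Step 5: +4 fires, +3 burnt (F count now 4)
Step 6: +4 fires, +4 burnt (F count now 4)
Step 7: +4 fires, +4 burnt (F count now 4)
Step 8: +1 fires, +4 burnt (F count now 1)
Step 9: +0 fires, +1 burnt (F count now 0)
Fire out after step 9
Initially T: 26, now '.': 34
Total burnt (originally-T cells now '.'): 24

Answer: 24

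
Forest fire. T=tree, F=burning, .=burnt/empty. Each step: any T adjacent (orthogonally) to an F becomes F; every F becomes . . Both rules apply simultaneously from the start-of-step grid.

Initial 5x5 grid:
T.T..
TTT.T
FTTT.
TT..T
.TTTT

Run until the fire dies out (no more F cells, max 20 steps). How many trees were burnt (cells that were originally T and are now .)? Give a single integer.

Answer: 15

Derivation:
Step 1: +3 fires, +1 burnt (F count now 3)
Step 2: +4 fires, +3 burnt (F count now 4)
Step 3: +3 fires, +4 burnt (F count now 3)
Step 4: +2 fires, +3 burnt (F count now 2)
Step 5: +1 fires, +2 burnt (F count now 1)
Step 6: +1 fires, +1 burnt (F count now 1)
Step 7: +1 fires, +1 burnt (F count now 1)
Step 8: +0 fires, +1 burnt (F count now 0)
Fire out after step 8
Initially T: 16, now '.': 24
Total burnt (originally-T cells now '.'): 15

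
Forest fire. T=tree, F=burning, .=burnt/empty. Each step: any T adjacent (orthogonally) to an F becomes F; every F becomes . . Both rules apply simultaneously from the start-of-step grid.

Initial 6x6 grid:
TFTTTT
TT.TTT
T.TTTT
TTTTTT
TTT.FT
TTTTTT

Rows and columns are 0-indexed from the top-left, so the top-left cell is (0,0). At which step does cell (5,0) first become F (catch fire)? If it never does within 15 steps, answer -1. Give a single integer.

Step 1: cell (5,0)='T' (+6 fires, +2 burnt)
Step 2: cell (5,0)='T' (+7 fires, +6 burnt)
Step 3: cell (5,0)='T' (+8 fires, +7 burnt)
Step 4: cell (5,0)='T' (+7 fires, +8 burnt)
Step 5: cell (5,0)='F' (+3 fires, +7 burnt)
  -> target ignites at step 5
Step 6: cell (5,0)='.' (+0 fires, +3 burnt)
  fire out at step 6

5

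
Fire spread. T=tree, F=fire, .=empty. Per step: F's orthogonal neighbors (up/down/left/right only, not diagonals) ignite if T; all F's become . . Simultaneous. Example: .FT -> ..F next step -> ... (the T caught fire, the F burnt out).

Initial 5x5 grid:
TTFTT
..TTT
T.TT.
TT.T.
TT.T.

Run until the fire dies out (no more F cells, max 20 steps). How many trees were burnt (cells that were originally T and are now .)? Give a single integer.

Answer: 11

Derivation:
Step 1: +3 fires, +1 burnt (F count now 3)
Step 2: +4 fires, +3 burnt (F count now 4)
Step 3: +2 fires, +4 burnt (F count now 2)
Step 4: +1 fires, +2 burnt (F count now 1)
Step 5: +1 fires, +1 burnt (F count now 1)
Step 6: +0 fires, +1 burnt (F count now 0)
Fire out after step 6
Initially T: 16, now '.': 20
Total burnt (originally-T cells now '.'): 11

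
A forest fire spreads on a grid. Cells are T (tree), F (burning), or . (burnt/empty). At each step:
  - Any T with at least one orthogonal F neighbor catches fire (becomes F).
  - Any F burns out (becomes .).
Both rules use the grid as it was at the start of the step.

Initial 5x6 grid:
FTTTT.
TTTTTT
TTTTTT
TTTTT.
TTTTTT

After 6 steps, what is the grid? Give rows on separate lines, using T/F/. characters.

Step 1: 2 trees catch fire, 1 burn out
  .FTTT.
  FTTTTT
  TTTTTT
  TTTTT.
  TTTTTT
Step 2: 3 trees catch fire, 2 burn out
  ..FTT.
  .FTTTT
  FTTTTT
  TTTTT.
  TTTTTT
Step 3: 4 trees catch fire, 3 burn out
  ...FT.
  ..FTTT
  .FTTTT
  FTTTT.
  TTTTTT
Step 4: 5 trees catch fire, 4 burn out
  ....F.
  ...FTT
  ..FTTT
  .FTTT.
  FTTTTT
Step 5: 4 trees catch fire, 5 burn out
  ......
  ....FT
  ...FTT
  ..FTT.
  .FTTTT
Step 6: 4 trees catch fire, 4 burn out
  ......
  .....F
  ....FT
  ...FT.
  ..FTTT

......
.....F
....FT
...FT.
..FTTT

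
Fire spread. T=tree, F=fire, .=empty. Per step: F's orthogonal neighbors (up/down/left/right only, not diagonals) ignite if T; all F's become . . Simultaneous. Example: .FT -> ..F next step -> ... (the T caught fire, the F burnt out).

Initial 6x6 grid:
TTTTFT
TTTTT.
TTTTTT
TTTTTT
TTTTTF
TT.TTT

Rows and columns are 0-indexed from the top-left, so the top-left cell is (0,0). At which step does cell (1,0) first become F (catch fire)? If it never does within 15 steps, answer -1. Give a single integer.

Step 1: cell (1,0)='T' (+6 fires, +2 burnt)
Step 2: cell (1,0)='T' (+7 fires, +6 burnt)
Step 3: cell (1,0)='T' (+6 fires, +7 burnt)
Step 4: cell (1,0)='T' (+5 fires, +6 burnt)
Step 5: cell (1,0)='F' (+5 fires, +5 burnt)
  -> target ignites at step 5
Step 6: cell (1,0)='.' (+3 fires, +5 burnt)
Step 7: cell (1,0)='.' (+0 fires, +3 burnt)
  fire out at step 7

5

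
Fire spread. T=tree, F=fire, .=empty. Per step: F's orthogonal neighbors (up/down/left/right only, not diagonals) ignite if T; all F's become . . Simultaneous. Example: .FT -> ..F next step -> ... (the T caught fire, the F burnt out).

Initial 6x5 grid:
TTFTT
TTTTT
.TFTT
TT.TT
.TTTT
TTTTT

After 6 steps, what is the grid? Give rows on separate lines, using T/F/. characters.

Step 1: 5 trees catch fire, 2 burn out
  TF.FT
  TTFTT
  .F.FT
  TT.TT
  .TTTT
  TTTTT
Step 2: 7 trees catch fire, 5 burn out
  F...F
  TF.FT
  ....F
  TF.FT
  .TTTT
  TTTTT
Step 3: 6 trees catch fire, 7 burn out
  .....
  F...F
  .....
  F...F
  .FTFT
  TTTTT
Step 4: 4 trees catch fire, 6 burn out
  .....
  .....
  .....
  .....
  ..F.F
  TFTFT
Step 5: 3 trees catch fire, 4 burn out
  .....
  .....
  .....
  .....
  .....
  F.F.F
Step 6: 0 trees catch fire, 3 burn out
  .....
  .....
  .....
  .....
  .....
  .....

.....
.....
.....
.....
.....
.....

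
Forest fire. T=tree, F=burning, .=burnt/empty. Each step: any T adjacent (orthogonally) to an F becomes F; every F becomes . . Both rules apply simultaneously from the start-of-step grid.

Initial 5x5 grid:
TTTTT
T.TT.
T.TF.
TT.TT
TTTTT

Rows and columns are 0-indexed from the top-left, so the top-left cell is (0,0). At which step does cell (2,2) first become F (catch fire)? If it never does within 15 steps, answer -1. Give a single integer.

Step 1: cell (2,2)='F' (+3 fires, +1 burnt)
  -> target ignites at step 1
Step 2: cell (2,2)='.' (+4 fires, +3 burnt)
Step 3: cell (2,2)='.' (+4 fires, +4 burnt)
Step 4: cell (2,2)='.' (+2 fires, +4 burnt)
Step 5: cell (2,2)='.' (+3 fires, +2 burnt)
Step 6: cell (2,2)='.' (+2 fires, +3 burnt)
Step 7: cell (2,2)='.' (+1 fires, +2 burnt)
Step 8: cell (2,2)='.' (+0 fires, +1 burnt)
  fire out at step 8

1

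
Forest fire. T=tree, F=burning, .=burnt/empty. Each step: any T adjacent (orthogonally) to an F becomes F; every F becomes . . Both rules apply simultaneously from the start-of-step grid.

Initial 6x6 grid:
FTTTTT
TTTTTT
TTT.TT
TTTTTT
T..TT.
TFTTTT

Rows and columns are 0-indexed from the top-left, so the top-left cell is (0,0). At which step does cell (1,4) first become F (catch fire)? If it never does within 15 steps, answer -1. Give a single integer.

Step 1: cell (1,4)='T' (+4 fires, +2 burnt)
Step 2: cell (1,4)='T' (+5 fires, +4 burnt)
Step 3: cell (1,4)='T' (+6 fires, +5 burnt)
Step 4: cell (1,4)='T' (+7 fires, +6 burnt)
Step 5: cell (1,4)='F' (+4 fires, +7 burnt)
  -> target ignites at step 5
Step 6: cell (1,4)='.' (+3 fires, +4 burnt)
Step 7: cell (1,4)='.' (+1 fires, +3 burnt)
Step 8: cell (1,4)='.' (+0 fires, +1 burnt)
  fire out at step 8

5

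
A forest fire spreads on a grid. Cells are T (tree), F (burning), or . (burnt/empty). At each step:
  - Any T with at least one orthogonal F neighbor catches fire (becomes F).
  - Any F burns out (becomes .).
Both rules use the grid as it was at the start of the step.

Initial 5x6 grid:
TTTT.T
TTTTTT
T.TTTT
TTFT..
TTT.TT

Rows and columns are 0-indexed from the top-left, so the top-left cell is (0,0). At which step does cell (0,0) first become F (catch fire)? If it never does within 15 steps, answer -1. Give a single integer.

Step 1: cell (0,0)='T' (+4 fires, +1 burnt)
Step 2: cell (0,0)='T' (+4 fires, +4 burnt)
Step 3: cell (0,0)='T' (+6 fires, +4 burnt)
Step 4: cell (0,0)='T' (+5 fires, +6 burnt)
Step 5: cell (0,0)='F' (+2 fires, +5 burnt)
  -> target ignites at step 5
Step 6: cell (0,0)='.' (+1 fires, +2 burnt)
Step 7: cell (0,0)='.' (+0 fires, +1 burnt)
  fire out at step 7

5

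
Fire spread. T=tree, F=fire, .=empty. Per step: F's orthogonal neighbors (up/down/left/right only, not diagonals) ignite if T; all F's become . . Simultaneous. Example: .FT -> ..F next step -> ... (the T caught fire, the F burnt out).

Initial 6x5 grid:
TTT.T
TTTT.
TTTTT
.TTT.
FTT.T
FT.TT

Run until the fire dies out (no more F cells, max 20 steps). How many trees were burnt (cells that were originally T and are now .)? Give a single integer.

Step 1: +2 fires, +2 burnt (F count now 2)
Step 2: +2 fires, +2 burnt (F count now 2)
Step 3: +2 fires, +2 burnt (F count now 2)
Step 4: +4 fires, +2 burnt (F count now 4)
Step 5: +4 fires, +4 burnt (F count now 4)
Step 6: +4 fires, +4 burnt (F count now 4)
Step 7: +0 fires, +4 burnt (F count now 0)
Fire out after step 7
Initially T: 22, now '.': 26
Total burnt (originally-T cells now '.'): 18

Answer: 18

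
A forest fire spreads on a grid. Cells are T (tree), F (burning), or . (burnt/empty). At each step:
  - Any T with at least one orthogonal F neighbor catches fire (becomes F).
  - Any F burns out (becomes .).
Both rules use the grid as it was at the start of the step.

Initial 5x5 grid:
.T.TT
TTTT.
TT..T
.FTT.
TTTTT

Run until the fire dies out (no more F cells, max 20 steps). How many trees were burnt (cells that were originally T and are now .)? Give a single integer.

Answer: 16

Derivation:
Step 1: +3 fires, +1 burnt (F count now 3)
Step 2: +5 fires, +3 burnt (F count now 5)
Step 3: +4 fires, +5 burnt (F count now 4)
Step 4: +2 fires, +4 burnt (F count now 2)
Step 5: +1 fires, +2 burnt (F count now 1)
Step 6: +1 fires, +1 burnt (F count now 1)
Step 7: +0 fires, +1 burnt (F count now 0)
Fire out after step 7
Initially T: 17, now '.': 24
Total burnt (originally-T cells now '.'): 16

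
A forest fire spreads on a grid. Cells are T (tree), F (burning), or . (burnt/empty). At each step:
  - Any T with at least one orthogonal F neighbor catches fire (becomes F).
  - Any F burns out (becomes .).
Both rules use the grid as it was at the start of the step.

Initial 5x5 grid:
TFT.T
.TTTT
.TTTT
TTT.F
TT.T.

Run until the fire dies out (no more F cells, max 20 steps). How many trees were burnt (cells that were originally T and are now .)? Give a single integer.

Step 1: +4 fires, +2 burnt (F count now 4)
Step 2: +4 fires, +4 burnt (F count now 4)
Step 3: +4 fires, +4 burnt (F count now 4)
Step 4: +3 fires, +4 burnt (F count now 3)
Step 5: +1 fires, +3 burnt (F count now 1)
Step 6: +0 fires, +1 burnt (F count now 0)
Fire out after step 6
Initially T: 17, now '.': 24
Total burnt (originally-T cells now '.'): 16

Answer: 16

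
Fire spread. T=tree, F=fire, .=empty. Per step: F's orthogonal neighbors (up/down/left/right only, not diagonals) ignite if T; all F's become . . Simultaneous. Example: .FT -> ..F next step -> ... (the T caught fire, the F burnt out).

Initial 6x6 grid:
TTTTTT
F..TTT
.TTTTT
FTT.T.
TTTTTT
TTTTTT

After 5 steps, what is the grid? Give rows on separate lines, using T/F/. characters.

Step 1: 3 trees catch fire, 2 burn out
  FTTTTT
  ...TTT
  .TTTTT
  .FT.T.
  FTTTTT
  TTTTTT
Step 2: 5 trees catch fire, 3 burn out
  .FTTTT
  ...TTT
  .FTTTT
  ..F.T.
  .FTTTT
  FTTTTT
Step 3: 4 trees catch fire, 5 burn out
  ..FTTT
  ...TTT
  ..FTTT
  ....T.
  ..FTTT
  .FTTTT
Step 4: 4 trees catch fire, 4 burn out
  ...FTT
  ...TTT
  ...FTT
  ....T.
  ...FTT
  ..FTTT
Step 5: 5 trees catch fire, 4 burn out
  ....FT
  ...FTT
  ....FT
  ....T.
  ....FT
  ...FTT

....FT
...FTT
....FT
....T.
....FT
...FTT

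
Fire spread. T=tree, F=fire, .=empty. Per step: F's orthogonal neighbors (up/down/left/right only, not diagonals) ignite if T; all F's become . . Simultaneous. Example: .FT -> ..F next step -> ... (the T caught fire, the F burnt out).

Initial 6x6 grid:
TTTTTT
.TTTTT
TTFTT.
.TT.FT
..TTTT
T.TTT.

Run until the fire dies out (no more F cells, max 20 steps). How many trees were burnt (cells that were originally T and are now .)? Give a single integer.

Answer: 25

Derivation:
Step 1: +7 fires, +2 burnt (F count now 7)
Step 2: +10 fires, +7 burnt (F count now 10)
Step 3: +6 fires, +10 burnt (F count now 6)
Step 4: +2 fires, +6 burnt (F count now 2)
Step 5: +0 fires, +2 burnt (F count now 0)
Fire out after step 5
Initially T: 26, now '.': 35
Total burnt (originally-T cells now '.'): 25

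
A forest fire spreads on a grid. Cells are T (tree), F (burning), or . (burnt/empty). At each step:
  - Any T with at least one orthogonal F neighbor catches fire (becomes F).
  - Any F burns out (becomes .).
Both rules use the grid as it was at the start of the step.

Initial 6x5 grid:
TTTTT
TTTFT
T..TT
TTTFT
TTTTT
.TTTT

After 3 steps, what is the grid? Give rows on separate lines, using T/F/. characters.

Step 1: 7 trees catch fire, 2 burn out
  TTTFT
  TTF.F
  T..FT
  TTF.F
  TTTFT
  .TTTT
Step 2: 8 trees catch fire, 7 burn out
  TTF.F
  TF...
  T...F
  TF...
  TTF.F
  .TTFT
Step 3: 6 trees catch fire, 8 burn out
  TF...
  F....
  T....
  F....
  TF...
  .TF.F

TF...
F....
T....
F....
TF...
.TF.F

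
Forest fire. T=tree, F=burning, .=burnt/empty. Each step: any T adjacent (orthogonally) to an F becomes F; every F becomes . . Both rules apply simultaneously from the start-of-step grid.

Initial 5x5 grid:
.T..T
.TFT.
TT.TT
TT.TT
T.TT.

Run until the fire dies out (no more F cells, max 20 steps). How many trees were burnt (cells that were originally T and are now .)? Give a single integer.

Step 1: +2 fires, +1 burnt (F count now 2)
Step 2: +3 fires, +2 burnt (F count now 3)
Step 3: +4 fires, +3 burnt (F count now 4)
Step 4: +3 fires, +4 burnt (F count now 3)
Step 5: +2 fires, +3 burnt (F count now 2)
Step 6: +0 fires, +2 burnt (F count now 0)
Fire out after step 6
Initially T: 15, now '.': 24
Total burnt (originally-T cells now '.'): 14

Answer: 14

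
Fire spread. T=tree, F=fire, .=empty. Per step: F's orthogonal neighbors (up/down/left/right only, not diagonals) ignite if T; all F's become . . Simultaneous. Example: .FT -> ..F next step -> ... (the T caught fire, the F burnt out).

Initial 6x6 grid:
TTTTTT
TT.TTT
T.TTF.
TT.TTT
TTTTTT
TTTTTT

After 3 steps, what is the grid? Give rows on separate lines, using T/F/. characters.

Step 1: 3 trees catch fire, 1 burn out
  TTTTTT
  TT.TFT
  T.TF..
  TT.TFT
  TTTTTT
  TTTTTT
Step 2: 7 trees catch fire, 3 burn out
  TTTTFT
  TT.F.F
  T.F...
  TT.F.F
  TTTTFT
  TTTTTT
Step 3: 5 trees catch fire, 7 burn out
  TTTF.F
  TT....
  T.....
  TT....
  TTTF.F
  TTTTFT

TTTF.F
TT....
T.....
TT....
TTTF.F
TTTTFT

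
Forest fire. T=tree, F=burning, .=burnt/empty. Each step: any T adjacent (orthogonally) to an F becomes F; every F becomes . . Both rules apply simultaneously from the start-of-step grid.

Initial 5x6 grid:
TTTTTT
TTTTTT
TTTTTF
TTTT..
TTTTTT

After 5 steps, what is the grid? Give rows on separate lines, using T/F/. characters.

Step 1: 2 trees catch fire, 1 burn out
  TTTTTT
  TTTTTF
  TTTTF.
  TTTT..
  TTTTTT
Step 2: 3 trees catch fire, 2 burn out
  TTTTTF
  TTTTF.
  TTTF..
  TTTT..
  TTTTTT
Step 3: 4 trees catch fire, 3 burn out
  TTTTF.
  TTTF..
  TTF...
  TTTF..
  TTTTTT
Step 4: 5 trees catch fire, 4 burn out
  TTTF..
  TTF...
  TF....
  TTF...
  TTTFTT
Step 5: 6 trees catch fire, 5 burn out
  TTF...
  TF....
  F.....
  TF....
  TTF.FT

TTF...
TF....
F.....
TF....
TTF.FT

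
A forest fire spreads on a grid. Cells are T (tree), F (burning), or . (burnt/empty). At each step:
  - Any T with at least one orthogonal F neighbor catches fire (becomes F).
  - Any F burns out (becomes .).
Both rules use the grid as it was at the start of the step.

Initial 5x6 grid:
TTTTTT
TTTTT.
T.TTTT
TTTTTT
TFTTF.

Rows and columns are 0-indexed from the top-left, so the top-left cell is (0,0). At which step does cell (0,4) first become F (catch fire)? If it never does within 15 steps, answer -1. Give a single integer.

Step 1: cell (0,4)='T' (+5 fires, +2 burnt)
Step 2: cell (0,4)='T' (+5 fires, +5 burnt)
Step 3: cell (0,4)='T' (+5 fires, +5 burnt)
Step 4: cell (0,4)='F' (+4 fires, +5 burnt)
  -> target ignites at step 4
Step 5: cell (0,4)='.' (+5 fires, +4 burnt)
Step 6: cell (0,4)='.' (+1 fires, +5 burnt)
Step 7: cell (0,4)='.' (+0 fires, +1 burnt)
  fire out at step 7

4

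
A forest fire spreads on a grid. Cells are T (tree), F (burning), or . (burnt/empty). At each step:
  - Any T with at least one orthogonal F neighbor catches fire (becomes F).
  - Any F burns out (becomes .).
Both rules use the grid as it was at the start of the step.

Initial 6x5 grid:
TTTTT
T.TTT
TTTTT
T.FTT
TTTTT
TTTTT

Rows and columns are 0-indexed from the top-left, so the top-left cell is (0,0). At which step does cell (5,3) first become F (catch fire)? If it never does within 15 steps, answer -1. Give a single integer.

Step 1: cell (5,3)='T' (+3 fires, +1 burnt)
Step 2: cell (5,3)='T' (+7 fires, +3 burnt)
Step 3: cell (5,3)='F' (+8 fires, +7 burnt)
  -> target ignites at step 3
Step 4: cell (5,3)='.' (+7 fires, +8 burnt)
Step 5: cell (5,3)='.' (+2 fires, +7 burnt)
Step 6: cell (5,3)='.' (+0 fires, +2 burnt)
  fire out at step 6

3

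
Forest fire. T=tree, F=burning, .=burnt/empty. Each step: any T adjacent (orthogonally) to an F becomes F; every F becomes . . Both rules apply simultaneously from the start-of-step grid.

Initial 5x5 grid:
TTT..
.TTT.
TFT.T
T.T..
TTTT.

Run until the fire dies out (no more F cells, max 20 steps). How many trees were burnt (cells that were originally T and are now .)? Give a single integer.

Answer: 14

Derivation:
Step 1: +3 fires, +1 burnt (F count now 3)
Step 2: +4 fires, +3 burnt (F count now 4)
Step 3: +5 fires, +4 burnt (F count now 5)
Step 4: +2 fires, +5 burnt (F count now 2)
Step 5: +0 fires, +2 burnt (F count now 0)
Fire out after step 5
Initially T: 15, now '.': 24
Total burnt (originally-T cells now '.'): 14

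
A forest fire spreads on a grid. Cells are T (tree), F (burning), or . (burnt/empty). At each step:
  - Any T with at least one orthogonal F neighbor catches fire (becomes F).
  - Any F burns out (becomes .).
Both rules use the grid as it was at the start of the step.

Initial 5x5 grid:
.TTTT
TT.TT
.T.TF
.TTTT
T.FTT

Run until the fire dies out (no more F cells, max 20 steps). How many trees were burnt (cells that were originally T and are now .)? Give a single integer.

Step 1: +5 fires, +2 burnt (F count now 5)
Step 2: +5 fires, +5 burnt (F count now 5)
Step 3: +2 fires, +5 burnt (F count now 2)
Step 4: +2 fires, +2 burnt (F count now 2)
Step 5: +2 fires, +2 burnt (F count now 2)
Step 6: +0 fires, +2 burnt (F count now 0)
Fire out after step 6
Initially T: 17, now '.': 24
Total burnt (originally-T cells now '.'): 16

Answer: 16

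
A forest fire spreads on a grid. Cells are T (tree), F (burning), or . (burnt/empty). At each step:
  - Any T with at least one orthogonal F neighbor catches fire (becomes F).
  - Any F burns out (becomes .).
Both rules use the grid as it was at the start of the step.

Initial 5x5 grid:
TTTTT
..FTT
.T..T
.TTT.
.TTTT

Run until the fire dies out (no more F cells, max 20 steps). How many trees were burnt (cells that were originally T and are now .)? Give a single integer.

Answer: 8

Derivation:
Step 1: +2 fires, +1 burnt (F count now 2)
Step 2: +3 fires, +2 burnt (F count now 3)
Step 3: +3 fires, +3 burnt (F count now 3)
Step 4: +0 fires, +3 burnt (F count now 0)
Fire out after step 4
Initially T: 16, now '.': 17
Total burnt (originally-T cells now '.'): 8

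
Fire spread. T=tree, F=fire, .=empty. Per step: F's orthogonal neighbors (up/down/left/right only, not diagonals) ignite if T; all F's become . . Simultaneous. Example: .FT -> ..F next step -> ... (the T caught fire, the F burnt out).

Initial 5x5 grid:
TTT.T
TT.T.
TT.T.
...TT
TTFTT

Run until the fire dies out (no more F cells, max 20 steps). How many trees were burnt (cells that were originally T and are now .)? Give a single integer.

Answer: 8

Derivation:
Step 1: +2 fires, +1 burnt (F count now 2)
Step 2: +3 fires, +2 burnt (F count now 3)
Step 3: +2 fires, +3 burnt (F count now 2)
Step 4: +1 fires, +2 burnt (F count now 1)
Step 5: +0 fires, +1 burnt (F count now 0)
Fire out after step 5
Initially T: 16, now '.': 17
Total burnt (originally-T cells now '.'): 8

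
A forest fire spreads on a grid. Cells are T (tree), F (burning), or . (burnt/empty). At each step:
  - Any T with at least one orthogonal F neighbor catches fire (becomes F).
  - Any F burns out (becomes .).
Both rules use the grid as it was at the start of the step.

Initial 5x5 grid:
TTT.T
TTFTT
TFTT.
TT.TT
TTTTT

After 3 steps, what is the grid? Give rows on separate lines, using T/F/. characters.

Step 1: 6 trees catch fire, 2 burn out
  TTF.T
  TF.FT
  F.FT.
  TF.TT
  TTTTT
Step 2: 6 trees catch fire, 6 burn out
  TF..T
  F...F
  ...F.
  F..TT
  TFTTT
Step 3: 5 trees catch fire, 6 burn out
  F...F
  .....
  .....
  ...FT
  F.FTT

F...F
.....
.....
...FT
F.FTT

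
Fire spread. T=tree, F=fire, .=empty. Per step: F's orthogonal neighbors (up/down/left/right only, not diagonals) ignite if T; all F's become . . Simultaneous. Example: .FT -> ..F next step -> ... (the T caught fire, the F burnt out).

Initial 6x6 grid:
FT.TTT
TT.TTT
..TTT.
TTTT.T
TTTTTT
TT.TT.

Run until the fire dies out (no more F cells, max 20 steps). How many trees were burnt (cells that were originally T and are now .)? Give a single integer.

Answer: 3

Derivation:
Step 1: +2 fires, +1 burnt (F count now 2)
Step 2: +1 fires, +2 burnt (F count now 1)
Step 3: +0 fires, +1 burnt (F count now 0)
Fire out after step 3
Initially T: 27, now '.': 12
Total burnt (originally-T cells now '.'): 3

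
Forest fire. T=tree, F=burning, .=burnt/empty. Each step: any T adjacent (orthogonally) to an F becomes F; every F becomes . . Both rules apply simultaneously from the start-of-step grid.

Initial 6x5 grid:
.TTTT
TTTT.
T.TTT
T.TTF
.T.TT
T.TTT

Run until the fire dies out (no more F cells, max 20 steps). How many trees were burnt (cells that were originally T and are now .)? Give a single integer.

Answer: 20

Derivation:
Step 1: +3 fires, +1 burnt (F count now 3)
Step 2: +4 fires, +3 burnt (F count now 4)
Step 3: +3 fires, +4 burnt (F count now 3)
Step 4: +3 fires, +3 burnt (F count now 3)
Step 5: +3 fires, +3 burnt (F count now 3)
Step 6: +2 fires, +3 burnt (F count now 2)
Step 7: +1 fires, +2 burnt (F count now 1)
Step 8: +1 fires, +1 burnt (F count now 1)
Step 9: +0 fires, +1 burnt (F count now 0)
Fire out after step 9
Initially T: 22, now '.': 28
Total burnt (originally-T cells now '.'): 20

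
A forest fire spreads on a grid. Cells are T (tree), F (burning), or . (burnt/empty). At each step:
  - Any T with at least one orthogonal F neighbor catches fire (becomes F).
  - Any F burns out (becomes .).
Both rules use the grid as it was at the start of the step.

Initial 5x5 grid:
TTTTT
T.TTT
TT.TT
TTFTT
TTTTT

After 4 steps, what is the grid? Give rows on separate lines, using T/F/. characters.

Step 1: 3 trees catch fire, 1 burn out
  TTTTT
  T.TTT
  TT.TT
  TF.FT
  TTFTT
Step 2: 6 trees catch fire, 3 burn out
  TTTTT
  T.TTT
  TF.FT
  F...F
  TF.FT
Step 3: 5 trees catch fire, 6 burn out
  TTTTT
  T.TFT
  F...F
  .....
  F...F
Step 4: 4 trees catch fire, 5 burn out
  TTTFT
  F.F.F
  .....
  .....
  .....

TTTFT
F.F.F
.....
.....
.....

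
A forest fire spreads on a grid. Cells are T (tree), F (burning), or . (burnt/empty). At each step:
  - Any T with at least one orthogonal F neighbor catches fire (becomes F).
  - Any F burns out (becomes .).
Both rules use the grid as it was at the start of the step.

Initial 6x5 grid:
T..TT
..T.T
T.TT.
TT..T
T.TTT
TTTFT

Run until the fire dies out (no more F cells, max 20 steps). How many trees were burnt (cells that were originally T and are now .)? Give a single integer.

Answer: 12

Derivation:
Step 1: +3 fires, +1 burnt (F count now 3)
Step 2: +3 fires, +3 burnt (F count now 3)
Step 3: +2 fires, +3 burnt (F count now 2)
Step 4: +1 fires, +2 burnt (F count now 1)
Step 5: +1 fires, +1 burnt (F count now 1)
Step 6: +2 fires, +1 burnt (F count now 2)
Step 7: +0 fires, +2 burnt (F count now 0)
Fire out after step 7
Initially T: 19, now '.': 23
Total burnt (originally-T cells now '.'): 12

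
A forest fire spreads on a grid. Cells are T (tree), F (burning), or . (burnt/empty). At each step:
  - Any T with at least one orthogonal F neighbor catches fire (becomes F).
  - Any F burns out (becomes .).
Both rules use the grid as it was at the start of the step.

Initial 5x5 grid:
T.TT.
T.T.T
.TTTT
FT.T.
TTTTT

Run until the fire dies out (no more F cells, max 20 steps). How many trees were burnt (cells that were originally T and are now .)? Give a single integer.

Answer: 15

Derivation:
Step 1: +2 fires, +1 burnt (F count now 2)
Step 2: +2 fires, +2 burnt (F count now 2)
Step 3: +2 fires, +2 burnt (F count now 2)
Step 4: +3 fires, +2 burnt (F count now 3)
Step 5: +4 fires, +3 burnt (F count now 4)
Step 6: +2 fires, +4 burnt (F count now 2)
Step 7: +0 fires, +2 burnt (F count now 0)
Fire out after step 7
Initially T: 17, now '.': 23
Total burnt (originally-T cells now '.'): 15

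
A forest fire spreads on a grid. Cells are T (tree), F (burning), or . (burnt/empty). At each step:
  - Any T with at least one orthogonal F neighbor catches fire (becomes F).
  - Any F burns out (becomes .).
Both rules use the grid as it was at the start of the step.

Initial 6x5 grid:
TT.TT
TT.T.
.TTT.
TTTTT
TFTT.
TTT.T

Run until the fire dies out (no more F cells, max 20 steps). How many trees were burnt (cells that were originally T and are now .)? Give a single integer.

Step 1: +4 fires, +1 burnt (F count now 4)
Step 2: +6 fires, +4 burnt (F count now 6)
Step 3: +3 fires, +6 burnt (F count now 3)
Step 4: +4 fires, +3 burnt (F count now 4)
Step 5: +2 fires, +4 burnt (F count now 2)
Step 6: +1 fires, +2 burnt (F count now 1)
Step 7: +1 fires, +1 burnt (F count now 1)
Step 8: +0 fires, +1 burnt (F count now 0)
Fire out after step 8
Initially T: 22, now '.': 29
Total burnt (originally-T cells now '.'): 21

Answer: 21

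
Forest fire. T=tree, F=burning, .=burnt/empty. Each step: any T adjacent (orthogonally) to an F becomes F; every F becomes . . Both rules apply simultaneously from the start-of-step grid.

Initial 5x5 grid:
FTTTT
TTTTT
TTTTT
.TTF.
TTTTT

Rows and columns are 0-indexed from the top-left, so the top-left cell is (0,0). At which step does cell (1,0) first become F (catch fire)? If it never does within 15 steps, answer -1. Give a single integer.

Step 1: cell (1,0)='F' (+5 fires, +2 burnt)
  -> target ignites at step 1
Step 2: cell (1,0)='.' (+9 fires, +5 burnt)
Step 3: cell (1,0)='.' (+5 fires, +9 burnt)
Step 4: cell (1,0)='.' (+2 fires, +5 burnt)
Step 5: cell (1,0)='.' (+0 fires, +2 burnt)
  fire out at step 5

1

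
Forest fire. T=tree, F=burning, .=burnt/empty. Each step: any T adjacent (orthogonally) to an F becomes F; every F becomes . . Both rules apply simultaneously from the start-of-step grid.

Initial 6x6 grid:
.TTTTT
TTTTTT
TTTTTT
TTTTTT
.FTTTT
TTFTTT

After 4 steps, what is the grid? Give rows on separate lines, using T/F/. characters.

Step 1: 4 trees catch fire, 2 burn out
  .TTTTT
  TTTTTT
  TTTTTT
  TFTTTT
  ..FTTT
  TF.FTT
Step 2: 6 trees catch fire, 4 burn out
  .TTTTT
  TTTTTT
  TFTTTT
  F.FTTT
  ...FTT
  F...FT
Step 3: 6 trees catch fire, 6 burn out
  .TTTTT
  TFTTTT
  F.FTTT
  ...FTT
  ....FT
  .....F
Step 4: 6 trees catch fire, 6 burn out
  .FTTTT
  F.FTTT
  ...FTT
  ....FT
  .....F
  ......

.FTTTT
F.FTTT
...FTT
....FT
.....F
......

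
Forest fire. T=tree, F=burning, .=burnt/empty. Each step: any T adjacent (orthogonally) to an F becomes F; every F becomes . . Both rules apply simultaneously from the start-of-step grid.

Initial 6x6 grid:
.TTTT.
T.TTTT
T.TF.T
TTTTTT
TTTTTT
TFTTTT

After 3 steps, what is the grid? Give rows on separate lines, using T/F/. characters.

Step 1: 6 trees catch fire, 2 burn out
  .TTTT.
  T.TFTT
  T.F..T
  TTTFTT
  TFTTTT
  F.FTTT
Step 2: 10 trees catch fire, 6 burn out
  .TTFT.
  T.F.FT
  T....T
  TFF.FT
  F.FFTT
  ...FTT
Step 3: 7 trees catch fire, 10 burn out
  .TF.F.
  T....F
  T....T
  F....F
  ....FT
  ....FT

.TF.F.
T....F
T....T
F....F
....FT
....FT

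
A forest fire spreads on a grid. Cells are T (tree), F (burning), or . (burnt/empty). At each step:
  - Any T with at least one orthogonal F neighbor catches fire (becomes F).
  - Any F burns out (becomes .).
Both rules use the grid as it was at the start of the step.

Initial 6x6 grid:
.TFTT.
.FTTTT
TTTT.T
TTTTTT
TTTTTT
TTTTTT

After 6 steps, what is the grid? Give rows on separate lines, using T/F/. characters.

Step 1: 4 trees catch fire, 2 burn out
  .F.FT.
  ..FTTT
  TFTT.T
  TTTTTT
  TTTTTT
  TTTTTT
Step 2: 5 trees catch fire, 4 burn out
  ....F.
  ...FTT
  F.FT.T
  TFTTTT
  TTTTTT
  TTTTTT
Step 3: 5 trees catch fire, 5 burn out
  ......
  ....FT
  ...F.T
  F.FTTT
  TFTTTT
  TTTTTT
Step 4: 5 trees catch fire, 5 burn out
  ......
  .....F
  .....T
  ...FTT
  F.FTTT
  TFTTTT
Step 5: 5 trees catch fire, 5 burn out
  ......
  ......
  .....F
  ....FT
  ...FTT
  F.FTTT
Step 6: 3 trees catch fire, 5 burn out
  ......
  ......
  ......
  .....F
  ....FT
  ...FTT

......
......
......
.....F
....FT
...FTT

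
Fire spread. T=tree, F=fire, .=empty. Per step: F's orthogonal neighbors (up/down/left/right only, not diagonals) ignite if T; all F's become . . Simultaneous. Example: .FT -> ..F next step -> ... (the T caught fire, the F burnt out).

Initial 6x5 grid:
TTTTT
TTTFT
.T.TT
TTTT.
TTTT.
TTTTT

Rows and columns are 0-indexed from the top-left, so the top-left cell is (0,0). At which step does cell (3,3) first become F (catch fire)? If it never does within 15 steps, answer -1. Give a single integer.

Step 1: cell (3,3)='T' (+4 fires, +1 burnt)
Step 2: cell (3,3)='F' (+5 fires, +4 burnt)
  -> target ignites at step 2
Step 3: cell (3,3)='.' (+5 fires, +5 burnt)
Step 4: cell (3,3)='.' (+4 fires, +5 burnt)
Step 5: cell (3,3)='.' (+4 fires, +4 burnt)
Step 6: cell (3,3)='.' (+2 fires, +4 burnt)
Step 7: cell (3,3)='.' (+1 fires, +2 burnt)
Step 8: cell (3,3)='.' (+0 fires, +1 burnt)
  fire out at step 8

2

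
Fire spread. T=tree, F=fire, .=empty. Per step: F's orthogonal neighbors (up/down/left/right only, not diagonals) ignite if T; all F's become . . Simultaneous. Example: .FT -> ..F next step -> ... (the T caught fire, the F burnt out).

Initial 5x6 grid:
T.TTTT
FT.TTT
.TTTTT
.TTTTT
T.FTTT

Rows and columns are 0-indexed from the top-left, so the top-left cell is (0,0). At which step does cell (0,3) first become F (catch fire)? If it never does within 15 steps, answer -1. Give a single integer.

Step 1: cell (0,3)='T' (+4 fires, +2 burnt)
Step 2: cell (0,3)='T' (+5 fires, +4 burnt)
Step 3: cell (0,3)='T' (+3 fires, +5 burnt)
Step 4: cell (0,3)='T' (+3 fires, +3 burnt)
Step 5: cell (0,3)='F' (+3 fires, +3 burnt)
  -> target ignites at step 5
Step 6: cell (0,3)='.' (+3 fires, +3 burnt)
Step 7: cell (0,3)='.' (+1 fires, +3 burnt)
Step 8: cell (0,3)='.' (+0 fires, +1 burnt)
  fire out at step 8

5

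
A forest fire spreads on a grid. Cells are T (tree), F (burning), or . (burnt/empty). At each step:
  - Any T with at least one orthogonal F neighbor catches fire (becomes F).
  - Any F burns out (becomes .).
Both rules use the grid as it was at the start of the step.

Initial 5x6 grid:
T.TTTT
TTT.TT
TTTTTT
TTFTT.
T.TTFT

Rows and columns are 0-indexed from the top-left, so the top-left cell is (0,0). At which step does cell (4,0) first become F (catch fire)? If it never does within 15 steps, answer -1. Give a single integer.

Step 1: cell (4,0)='T' (+7 fires, +2 burnt)
Step 2: cell (4,0)='T' (+5 fires, +7 burnt)
Step 3: cell (4,0)='F' (+6 fires, +5 burnt)
  -> target ignites at step 3
Step 4: cell (4,0)='.' (+4 fires, +6 burnt)
Step 5: cell (4,0)='.' (+2 fires, +4 burnt)
Step 6: cell (4,0)='.' (+0 fires, +2 burnt)
  fire out at step 6

3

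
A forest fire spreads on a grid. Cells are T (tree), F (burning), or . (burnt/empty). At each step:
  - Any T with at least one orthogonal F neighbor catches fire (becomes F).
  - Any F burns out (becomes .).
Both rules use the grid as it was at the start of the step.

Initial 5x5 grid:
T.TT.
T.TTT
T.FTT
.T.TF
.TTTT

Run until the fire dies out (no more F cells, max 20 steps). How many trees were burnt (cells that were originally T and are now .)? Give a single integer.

Step 1: +5 fires, +2 burnt (F count now 5)
Step 2: +4 fires, +5 burnt (F count now 4)
Step 3: +2 fires, +4 burnt (F count now 2)
Step 4: +1 fires, +2 burnt (F count now 1)
Step 5: +1 fires, +1 burnt (F count now 1)
Step 6: +0 fires, +1 burnt (F count now 0)
Fire out after step 6
Initially T: 16, now '.': 22
Total burnt (originally-T cells now '.'): 13

Answer: 13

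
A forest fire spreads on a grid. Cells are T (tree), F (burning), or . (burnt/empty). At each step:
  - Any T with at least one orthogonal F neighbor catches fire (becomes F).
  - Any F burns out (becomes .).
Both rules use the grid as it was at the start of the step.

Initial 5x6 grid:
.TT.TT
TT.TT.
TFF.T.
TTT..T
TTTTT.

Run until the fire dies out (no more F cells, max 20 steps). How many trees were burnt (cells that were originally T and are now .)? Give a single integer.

Answer: 13

Derivation:
Step 1: +4 fires, +2 burnt (F count now 4)
Step 2: +5 fires, +4 burnt (F count now 5)
Step 3: +3 fires, +5 burnt (F count now 3)
Step 4: +1 fires, +3 burnt (F count now 1)
Step 5: +0 fires, +1 burnt (F count now 0)
Fire out after step 5
Initially T: 19, now '.': 24
Total burnt (originally-T cells now '.'): 13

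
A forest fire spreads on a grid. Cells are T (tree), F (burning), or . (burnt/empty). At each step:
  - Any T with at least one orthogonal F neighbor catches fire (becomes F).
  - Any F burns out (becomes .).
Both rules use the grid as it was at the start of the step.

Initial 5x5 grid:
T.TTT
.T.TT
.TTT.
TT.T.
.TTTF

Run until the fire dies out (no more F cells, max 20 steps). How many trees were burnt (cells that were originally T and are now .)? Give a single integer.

Answer: 15

Derivation:
Step 1: +1 fires, +1 burnt (F count now 1)
Step 2: +2 fires, +1 burnt (F count now 2)
Step 3: +2 fires, +2 burnt (F count now 2)
Step 4: +3 fires, +2 burnt (F count now 3)
Step 5: +4 fires, +3 burnt (F count now 4)
Step 6: +3 fires, +4 burnt (F count now 3)
Step 7: +0 fires, +3 burnt (F count now 0)
Fire out after step 7
Initially T: 16, now '.': 24
Total burnt (originally-T cells now '.'): 15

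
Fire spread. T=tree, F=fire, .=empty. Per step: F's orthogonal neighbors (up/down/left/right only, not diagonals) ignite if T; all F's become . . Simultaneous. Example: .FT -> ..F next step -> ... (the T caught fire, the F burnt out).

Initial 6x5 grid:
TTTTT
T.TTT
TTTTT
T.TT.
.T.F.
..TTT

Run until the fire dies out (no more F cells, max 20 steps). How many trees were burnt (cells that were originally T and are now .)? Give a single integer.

Step 1: +2 fires, +1 burnt (F count now 2)
Step 2: +4 fires, +2 burnt (F count now 4)
Step 3: +3 fires, +4 burnt (F count now 3)
Step 4: +4 fires, +3 burnt (F count now 4)
Step 5: +3 fires, +4 burnt (F count now 3)
Step 6: +3 fires, +3 burnt (F count now 3)
Step 7: +1 fires, +3 burnt (F count now 1)
Step 8: +0 fires, +1 burnt (F count now 0)
Fire out after step 8
Initially T: 21, now '.': 29
Total burnt (originally-T cells now '.'): 20

Answer: 20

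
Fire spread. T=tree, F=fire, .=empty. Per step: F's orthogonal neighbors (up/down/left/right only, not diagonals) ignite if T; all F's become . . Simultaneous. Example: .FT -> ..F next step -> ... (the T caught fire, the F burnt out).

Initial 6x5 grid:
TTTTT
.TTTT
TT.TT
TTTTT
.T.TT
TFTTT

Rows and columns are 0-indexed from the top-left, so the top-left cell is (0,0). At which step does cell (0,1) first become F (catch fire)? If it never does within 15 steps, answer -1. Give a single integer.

Step 1: cell (0,1)='T' (+3 fires, +1 burnt)
Step 2: cell (0,1)='T' (+2 fires, +3 burnt)
Step 3: cell (0,1)='T' (+5 fires, +2 burnt)
Step 4: cell (0,1)='T' (+4 fires, +5 burnt)
Step 5: cell (0,1)='F' (+4 fires, +4 burnt)
  -> target ignites at step 5
Step 6: cell (0,1)='.' (+4 fires, +4 burnt)
Step 7: cell (0,1)='.' (+2 fires, +4 burnt)
Step 8: cell (0,1)='.' (+1 fires, +2 burnt)
Step 9: cell (0,1)='.' (+0 fires, +1 burnt)
  fire out at step 9

5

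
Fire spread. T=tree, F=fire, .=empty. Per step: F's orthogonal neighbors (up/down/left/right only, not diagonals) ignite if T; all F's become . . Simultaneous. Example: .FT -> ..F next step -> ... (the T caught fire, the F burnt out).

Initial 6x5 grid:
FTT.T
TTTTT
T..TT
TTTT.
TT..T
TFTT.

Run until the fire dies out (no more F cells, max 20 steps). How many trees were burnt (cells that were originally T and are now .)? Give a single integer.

Step 1: +5 fires, +2 burnt (F count now 5)
Step 2: +6 fires, +5 burnt (F count now 6)
Step 3: +3 fires, +6 burnt (F count now 3)
Step 4: +2 fires, +3 burnt (F count now 2)
Step 5: +2 fires, +2 burnt (F count now 2)
Step 6: +2 fires, +2 burnt (F count now 2)
Step 7: +0 fires, +2 burnt (F count now 0)
Fire out after step 7
Initially T: 21, now '.': 29
Total burnt (originally-T cells now '.'): 20

Answer: 20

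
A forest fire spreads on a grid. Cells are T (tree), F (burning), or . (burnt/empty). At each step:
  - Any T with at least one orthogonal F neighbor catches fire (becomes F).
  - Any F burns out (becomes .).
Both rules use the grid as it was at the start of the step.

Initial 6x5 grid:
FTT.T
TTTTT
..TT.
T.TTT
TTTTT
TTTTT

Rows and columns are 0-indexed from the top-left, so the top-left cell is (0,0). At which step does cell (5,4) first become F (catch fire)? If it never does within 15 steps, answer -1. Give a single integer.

Step 1: cell (5,4)='T' (+2 fires, +1 burnt)
Step 2: cell (5,4)='T' (+2 fires, +2 burnt)
Step 3: cell (5,4)='T' (+1 fires, +2 burnt)
Step 4: cell (5,4)='T' (+2 fires, +1 burnt)
Step 5: cell (5,4)='T' (+3 fires, +2 burnt)
Step 6: cell (5,4)='T' (+3 fires, +3 burnt)
Step 7: cell (5,4)='T' (+4 fires, +3 burnt)
Step 8: cell (5,4)='T' (+4 fires, +4 burnt)
Step 9: cell (5,4)='F' (+3 fires, +4 burnt)
  -> target ignites at step 9
Step 10: cell (5,4)='.' (+0 fires, +3 burnt)
  fire out at step 10

9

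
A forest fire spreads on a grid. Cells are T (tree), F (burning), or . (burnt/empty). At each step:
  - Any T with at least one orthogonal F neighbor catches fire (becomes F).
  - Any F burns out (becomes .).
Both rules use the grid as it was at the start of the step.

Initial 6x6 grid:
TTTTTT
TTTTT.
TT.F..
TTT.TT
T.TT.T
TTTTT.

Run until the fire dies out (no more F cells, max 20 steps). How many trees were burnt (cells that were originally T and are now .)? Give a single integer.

Answer: 24

Derivation:
Step 1: +1 fires, +1 burnt (F count now 1)
Step 2: +3 fires, +1 burnt (F count now 3)
Step 3: +3 fires, +3 burnt (F count now 3)
Step 4: +4 fires, +3 burnt (F count now 4)
Step 5: +3 fires, +4 burnt (F count now 3)
Step 6: +2 fires, +3 burnt (F count now 2)
Step 7: +2 fires, +2 burnt (F count now 2)
Step 8: +3 fires, +2 burnt (F count now 3)
Step 9: +2 fires, +3 burnt (F count now 2)
Step 10: +1 fires, +2 burnt (F count now 1)
Step 11: +0 fires, +1 burnt (F count now 0)
Fire out after step 11
Initially T: 27, now '.': 33
Total burnt (originally-T cells now '.'): 24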